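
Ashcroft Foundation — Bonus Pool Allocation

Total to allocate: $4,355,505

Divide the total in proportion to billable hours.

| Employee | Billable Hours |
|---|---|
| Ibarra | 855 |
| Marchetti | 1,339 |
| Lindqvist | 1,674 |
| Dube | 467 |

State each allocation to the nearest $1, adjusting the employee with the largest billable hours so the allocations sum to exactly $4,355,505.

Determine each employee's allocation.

Billable hours total: 855 + 1,339 + 1,674 + 467 = 4,335.
Pro-rata amounts: Ibarra 859,044.24; Marchetti 1,345,333.61; Lindqvist 1,681,918.19; Dube 469,208.96.
Rounded to nearest $1: Ibarra $859,044; Marchetti $1,345,334; Lindqvist $1,681,918; Dube $469,209. Sum = $4,355,505.
Sum already equals the total — no adjustment.

Ibarra: $859,044 · Marchetti: $1,345,334 · Lindqvist: $1,681,918 · Dube: $469,209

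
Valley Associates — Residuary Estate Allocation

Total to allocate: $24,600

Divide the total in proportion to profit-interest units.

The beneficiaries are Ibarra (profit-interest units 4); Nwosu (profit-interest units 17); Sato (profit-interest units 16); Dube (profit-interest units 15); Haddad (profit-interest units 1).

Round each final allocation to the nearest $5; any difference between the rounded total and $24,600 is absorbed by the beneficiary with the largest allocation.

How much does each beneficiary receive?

Sum of profit-interest units: 53.
Unrounded shares: Ibarra 4/53 × $24,600 = 1,856.60; Nwosu 17/53 × $24,600 = 7,890.57; Sato 16/53 × $24,600 = 7,426.42; Dube 15/53 × $24,600 = 6,962.26; Haddad 1/53 × $24,600 = 464.15.
Rounded to nearest $5: Ibarra $1,855; Nwosu $7,890; Sato $7,425; Dube $6,960; Haddad $465. Sum = $24,595.
Difference $24,600 − $24,595 = +$5 applied to largest allocation (Nwosu): Nwosu becomes $7,895.

Ibarra: $1,855 · Nwosu: $7,895 · Sato: $7,425 · Dube: $6,960 · Haddad: $465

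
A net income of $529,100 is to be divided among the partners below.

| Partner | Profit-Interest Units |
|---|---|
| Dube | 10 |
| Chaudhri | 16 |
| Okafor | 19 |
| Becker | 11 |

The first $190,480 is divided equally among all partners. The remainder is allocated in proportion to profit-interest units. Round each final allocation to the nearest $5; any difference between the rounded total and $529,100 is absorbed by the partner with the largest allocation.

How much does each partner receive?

First tranche $190,480 split equally: $47,620 each.
Remainder $338,620 by profit-interest units (total 56): Dube 60,467.86 → $60,470; Chaudhri 96,748.57 → $96,750; Okafor 114,888.93 → $114,890; Becker 66,514.64 → $66,515.
Rounding difference −$5 on remainder applied to Okafor.
Totals: Dube $47,620 + $60,470 = $108,090; Chaudhri $47,620 + $96,750 = $144,370; Okafor $47,620 + $114,885 = $162,505; Becker $47,620 + $66,515 = $114,135.

Dube: $108,090; Chaudhri: $144,370; Okafor: $162,505; Becker: $114,135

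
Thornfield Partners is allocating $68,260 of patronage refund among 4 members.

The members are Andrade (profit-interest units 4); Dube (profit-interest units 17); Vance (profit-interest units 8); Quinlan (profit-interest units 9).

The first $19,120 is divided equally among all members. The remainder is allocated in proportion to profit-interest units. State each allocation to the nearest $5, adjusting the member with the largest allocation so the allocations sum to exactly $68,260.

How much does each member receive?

Equal tier: $19,120 ÷ 4 = $4,780 apiece.
Remainder $49,140 by profit-interest units (total 38): Andrade 5,172.63 → $5,175; Dube 21,983.68 → $21,985; Vance 10,345.26 → $10,345; Quinlan 11,638.42 → $11,640.
Rounding difference −$5 on remainder applied to Dube.
Totals: Andrade $4,780 + $5,175 = $9,955; Dube $4,780 + $21,980 = $26,760; Vance $4,780 + $10,345 = $15,125; Quinlan $4,780 + $11,640 = $16,420.

Andrade: $9,955; Dube: $26,760; Vance: $15,125; Quinlan: $16,420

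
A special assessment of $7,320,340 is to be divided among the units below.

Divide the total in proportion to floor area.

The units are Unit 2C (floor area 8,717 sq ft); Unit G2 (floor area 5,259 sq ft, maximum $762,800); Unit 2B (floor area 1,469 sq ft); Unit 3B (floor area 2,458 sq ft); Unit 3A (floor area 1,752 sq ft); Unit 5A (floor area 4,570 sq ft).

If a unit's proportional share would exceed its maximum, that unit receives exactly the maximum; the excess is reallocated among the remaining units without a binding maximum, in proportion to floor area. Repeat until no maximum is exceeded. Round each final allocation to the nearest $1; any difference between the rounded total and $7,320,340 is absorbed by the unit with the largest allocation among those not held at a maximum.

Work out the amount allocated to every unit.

Unit 2C: $3,013,925 · Unit G2: $762,800 · Unit 2B: $507,910 · Unit 3B: $849,859 · Unit 3A: $605,758 · Unit 5A: $1,580,088

Total floor area = 24,225.
Pro-rata shares before constraints: Unit 2C 2,634,113.68; Unit G2 1,589,171.02; Unit 2B 443,904.21; Unit 3B 742,761.43; Unit 3A 529,421.49; Unit 5A 1,380,968.17.
Capped: Unit G2 ($762,800); remaining pool $6,557,540 reallocated over remaining floor area 18,966.
Redistributed shares: Unit 2C 3,013,923.66 → $3,013,924; Unit 2B 507,910.27 → $507,910; Unit 3B 849,859.40 → $849,859; Unit 3A 605,758.20 → $605,758; Unit 5A 1,580,088.46 → $1,580,088.
Rounding difference +$1 applied to Unit 2C → $3,013,925.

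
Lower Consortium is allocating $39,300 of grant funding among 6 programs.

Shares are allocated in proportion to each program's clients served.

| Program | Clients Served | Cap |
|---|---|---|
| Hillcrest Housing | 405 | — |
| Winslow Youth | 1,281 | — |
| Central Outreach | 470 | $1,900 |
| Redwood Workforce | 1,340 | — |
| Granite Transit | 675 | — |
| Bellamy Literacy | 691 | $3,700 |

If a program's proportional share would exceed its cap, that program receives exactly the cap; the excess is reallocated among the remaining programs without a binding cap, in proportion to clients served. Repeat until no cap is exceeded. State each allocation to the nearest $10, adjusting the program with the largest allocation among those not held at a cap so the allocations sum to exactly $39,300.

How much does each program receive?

Hillcrest Housing: $3,690; Winslow Youth: $11,660; Central Outreach: $1,900; Redwood Workforce: $12,200; Granite Transit: $6,150; Bellamy Literacy: $3,700

Total clients served = 4,862.
Pro-rata shares before constraints: Hillcrest Housing 3,273.65; Winslow Youth 10,354.44; Central Outreach 3,799.05; Redwood Workforce 10,831.35; Granite Transit 5,456.09; Bellamy Literacy 5,585.42.
Cap binds for Central Outreach ($1,900), Bellamy Literacy ($3,700); residual $33,700 reallocated over remaining clients served 3,701.
Remaining shares: Hillcrest Housing 3,687.79 → $3,690; Winslow Youth 11,664.33 → $11,660; Redwood Workforce 12,201.57 → $12,200; Granite Transit 6,146.31 → $6,150.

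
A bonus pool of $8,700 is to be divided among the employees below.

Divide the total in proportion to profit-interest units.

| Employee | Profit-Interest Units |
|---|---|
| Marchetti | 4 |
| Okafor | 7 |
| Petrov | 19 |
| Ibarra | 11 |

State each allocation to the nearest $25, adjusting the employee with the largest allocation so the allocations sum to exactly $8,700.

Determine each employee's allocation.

Combined profit-interest units = 41.
Pro-rata amounts: Marchetti 4/41 × $8,700 = 848.78; Okafor 7/41 × $8,700 = 1,485.37; Petrov 19/41 × $8,700 = 4,031.71; Ibarra 11/41 × $8,700 = 2,334.15.
Rounded to nearest $25: Marchetti $850; Okafor $1,475; Petrov $4,025; Ibarra $2,325. Sum = $8,675.
Difference $8,700 − $8,675 = +$25 applied to largest allocation (Petrov): Petrov becomes $4,050.

Marchetti: $850; Okafor: $1,475; Petrov: $4,050; Ibarra: $2,325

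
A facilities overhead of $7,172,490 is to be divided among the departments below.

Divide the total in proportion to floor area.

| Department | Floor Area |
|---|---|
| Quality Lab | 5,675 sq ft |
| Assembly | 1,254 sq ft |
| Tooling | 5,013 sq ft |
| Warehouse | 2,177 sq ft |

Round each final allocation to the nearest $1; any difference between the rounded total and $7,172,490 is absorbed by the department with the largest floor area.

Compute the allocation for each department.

Sum of floor area: 14,119.
Raw shares: Quality Lab 5,675/14,119 × $7,172,490 = 2,882,915.27; Assembly 1,254/14,119 × $7,172,490 = 637,035.38; Tooling 5,013/14,119 × $7,172,490 = 2,546,617.49; Warehouse 2,177/14,119 × $7,172,490 = 1,105,921.86.
Rounded to nearest $1: Quality Lab $2,882,915; Assembly $637,035; Tooling $2,546,617; Warehouse $1,105,922. Sum = $7,172,489.
Difference $7,172,490 − $7,172,489 = +$1 applied to largest floor area (Quality Lab): Quality Lab becomes $2,882,916.

Quality Lab: $2,882,916; Assembly: $637,035; Tooling: $2,546,617; Warehouse: $1,105,922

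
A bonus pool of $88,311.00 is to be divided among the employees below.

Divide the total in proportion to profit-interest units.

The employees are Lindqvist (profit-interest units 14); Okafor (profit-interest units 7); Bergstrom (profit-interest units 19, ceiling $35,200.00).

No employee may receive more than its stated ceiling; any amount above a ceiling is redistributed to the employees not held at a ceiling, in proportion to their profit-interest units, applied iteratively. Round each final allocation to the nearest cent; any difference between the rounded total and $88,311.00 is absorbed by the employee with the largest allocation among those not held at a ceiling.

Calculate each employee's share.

Combined profit-interest units = 40.
Unconstrained shares: Lindqvist 30,908.8500; Okafor 15,454.4250; Bergstrom 41,947.7250.
Cap binds for Bergstrom ($35,200.00); balance $53,111.00 reallocated over remaining profit-interest units 21.
Redistributed shares: Lindqvist 35,407.3333 → $35,407.33; Okafor 17,703.6667 → $17,703.67.

Lindqvist: $35,407.33; Okafor: $17,703.67; Bergstrom: $35,200.00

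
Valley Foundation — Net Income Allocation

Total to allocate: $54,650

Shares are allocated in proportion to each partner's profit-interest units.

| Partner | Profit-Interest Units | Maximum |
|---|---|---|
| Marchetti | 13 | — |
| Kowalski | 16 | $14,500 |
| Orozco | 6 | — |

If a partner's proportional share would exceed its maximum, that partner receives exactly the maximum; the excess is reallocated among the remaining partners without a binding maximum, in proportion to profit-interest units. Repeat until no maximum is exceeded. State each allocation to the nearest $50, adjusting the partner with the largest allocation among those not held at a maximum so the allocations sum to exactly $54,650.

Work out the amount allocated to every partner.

Profit-interest units total: 35.
Unconstrained shares: Marchetti 20,298.57; Kowalski 24,982.86; Orozco 9,368.57.
Capped: Kowalski ($14,500); residual $40,150 reallocated over remaining profit-interest units 19.
Remaining shares: Marchetti 27,471.05 → $27,450; Orozco 12,678.95 → $12,700.

Marchetti: $27,450; Kowalski: $14,500; Orozco: $12,700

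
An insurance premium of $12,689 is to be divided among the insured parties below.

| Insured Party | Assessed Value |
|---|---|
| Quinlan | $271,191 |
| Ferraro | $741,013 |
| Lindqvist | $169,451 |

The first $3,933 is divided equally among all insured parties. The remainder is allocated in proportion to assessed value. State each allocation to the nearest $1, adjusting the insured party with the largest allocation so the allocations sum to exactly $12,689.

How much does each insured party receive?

Quinlan: $3,321; Ferraro: $6,801; Lindqvist: $2,567

$3,933 shared equally gives $1,311 per insured party.
Remainder $8,756 by assessed value (total 1,181,655): Quinlan 2,009.51 → $2,010; Ferraro 5,490.87 → $5,491; Lindqvist 1,255.62 → $1,256.
Rounding difference −$1 on remainder applied to Ferraro.
Totals: Quinlan $1,311 + $2,010 = $3,321; Ferraro $1,311 + $5,490 = $6,801; Lindqvist $1,311 + $1,256 = $2,567.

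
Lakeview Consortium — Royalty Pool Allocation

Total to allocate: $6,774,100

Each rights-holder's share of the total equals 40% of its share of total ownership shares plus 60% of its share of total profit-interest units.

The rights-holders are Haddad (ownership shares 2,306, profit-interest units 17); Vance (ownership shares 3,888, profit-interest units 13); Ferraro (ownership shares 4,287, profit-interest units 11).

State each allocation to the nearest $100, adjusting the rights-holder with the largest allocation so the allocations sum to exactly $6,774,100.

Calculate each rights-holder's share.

Haddad: $2,281,400 · Vance: $2,293,900 · Ferraro: $2,198,800

Totals — ownership shares 10,481, profit-interest units 41.
Combined weights (40% ownership shares + 60% profit-interest units): Haddad 0.3368; Vance 0.3386; Ferraro 0.3246.
Raw shares: Haddad 2,281,431.24; Vance 2,293,891.06; Ferraro 2,198,777.70.
At nearest $100: Haddad $2,281,400; Vance $2,293,900; Ferraro $2,198,800. Sum = $6,774,100.
Sum already equals the total — no adjustment.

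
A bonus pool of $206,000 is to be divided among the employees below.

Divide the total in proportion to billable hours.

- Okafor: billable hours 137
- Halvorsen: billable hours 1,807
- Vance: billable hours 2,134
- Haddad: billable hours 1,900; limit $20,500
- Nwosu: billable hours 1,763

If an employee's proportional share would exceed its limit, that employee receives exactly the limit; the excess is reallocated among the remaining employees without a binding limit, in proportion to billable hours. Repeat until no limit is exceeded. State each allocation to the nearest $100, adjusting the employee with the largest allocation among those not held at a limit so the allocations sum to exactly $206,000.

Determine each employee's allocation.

Sum of billable hours: 7,741.
Pro-rata shares before constraints: Okafor 3,645.78; Halvorsen 48,087.07; Vance 56,789.05; Haddad 50,561.94; Nwosu 46,916.16.
Capped: Haddad ($20,500); residual $185,500 reallocated over remaining billable hours 5,841.
Redistributed shares: Okafor 4,350.88 → $4,400; Halvorsen 57,387.18 → $57,400; Vance 67,772.13 → $67,800; Nwosu 55,989.81 → $56,000.
Rounding difference −$100 applied to Vance → $67,700.

Okafor: $4,400 · Halvorsen: $57,400 · Vance: $67,700 · Haddad: $20,500 · Nwosu: $56,000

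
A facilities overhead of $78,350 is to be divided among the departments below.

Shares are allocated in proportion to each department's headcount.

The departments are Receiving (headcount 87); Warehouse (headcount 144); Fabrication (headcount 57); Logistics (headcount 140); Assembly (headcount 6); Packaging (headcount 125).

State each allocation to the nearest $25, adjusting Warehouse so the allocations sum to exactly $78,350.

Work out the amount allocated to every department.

Receiving: $12,200; Warehouse: $20,150; Fabrication: $8,000; Logistics: $19,625; Assembly: $850; Packaging: $17,525

Combined headcount = 559.
Proportional shares: Receiving 87/559 × $78,350 = 12,194.01; Warehouse 144/559 × $78,350 = 20,183.18; Fabrication 57/559 × $78,350 = 7,989.18; Logistics 140/559 × $78,350 = 19,622.54; Assembly 6/559 × $78,350 = 840.97; Packaging 125/559 × $78,350 = 17,520.13.
After rounding ($25): Receiving $12,200; Warehouse $20,175; Fabrication $8,000; Logistics $19,625; Assembly $850; Packaging $17,525. Sum = $78,375.
Difference $78,350 − $78,375 = −$25 applied to Warehouse: Warehouse becomes $20,150.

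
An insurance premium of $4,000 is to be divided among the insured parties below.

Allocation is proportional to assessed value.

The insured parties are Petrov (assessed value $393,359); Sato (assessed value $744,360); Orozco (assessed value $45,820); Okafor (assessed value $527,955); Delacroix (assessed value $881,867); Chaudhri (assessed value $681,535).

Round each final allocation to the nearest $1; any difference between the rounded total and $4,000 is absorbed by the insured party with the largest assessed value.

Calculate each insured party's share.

Combined assessed value = 3,274,896.
Unrounded shares: Petrov 393,359/3,274,896 × $4,000 = 480.45; Sato 744,360/3,274,896 × $4,000 = 909.17; Orozco 45,820/3,274,896 × $4,000 = 55.97; Okafor 527,955/3,274,896 × $4,000 = 644.85; Delacroix 881,867/3,274,896 × $4,000 = 1,077.12; Chaudhri 681,535/3,274,896 × $4,000 = 832.44.
Rounded to nearest $1: Petrov $480; Sato $909; Orozco $56; Okafor $645; Delacroix $1,077; Chaudhri $832. Sum = $3,999.
Difference $4,000 − $3,999 = +$1 applied to largest assessed value (Delacroix): Delacroix becomes $1,078.

Petrov: $480 | Sato: $909 | Orozco: $56 | Okafor: $645 | Delacroix: $1,078 | Chaudhri: $832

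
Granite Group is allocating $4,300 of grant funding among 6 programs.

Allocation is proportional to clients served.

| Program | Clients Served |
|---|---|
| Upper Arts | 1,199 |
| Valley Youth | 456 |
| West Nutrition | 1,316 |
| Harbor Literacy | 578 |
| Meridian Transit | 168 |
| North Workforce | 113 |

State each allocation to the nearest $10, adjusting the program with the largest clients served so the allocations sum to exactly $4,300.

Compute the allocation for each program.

Sum of clients served: 1,199 + 456 + 1,316 + 578 + 168 + 113 = 3,830.
Proportional shares: Upper Arts 1,346.14; Valley Youth 511.96; West Nutrition 1,477.49; Harbor Literacy 648.93; Meridian Transit 188.62; North Workforce 126.87.
Rounded to nearest $10: Upper Arts $1,350; Valley Youth $510; West Nutrition $1,480; Harbor Literacy $650; Meridian Transit $190; North Workforce $130. Sum = $4,310.
Difference $4,300 − $4,310 = −$10 applied to largest clients served (West Nutrition): West Nutrition becomes $1,470.

Upper Arts: $1,350 | Valley Youth: $510 | West Nutrition: $1,470 | Harbor Literacy: $650 | Meridian Transit: $190 | North Workforce: $130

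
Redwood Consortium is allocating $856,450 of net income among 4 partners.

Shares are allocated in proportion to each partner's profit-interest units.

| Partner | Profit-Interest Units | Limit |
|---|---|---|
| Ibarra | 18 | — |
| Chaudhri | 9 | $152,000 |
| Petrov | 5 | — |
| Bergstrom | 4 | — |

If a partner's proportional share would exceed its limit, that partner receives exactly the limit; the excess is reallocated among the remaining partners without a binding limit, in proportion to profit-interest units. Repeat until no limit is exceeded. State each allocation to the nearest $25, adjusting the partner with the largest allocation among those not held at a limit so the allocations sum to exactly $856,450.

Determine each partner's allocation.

Profit-interest units total: 36.
Unconstrained shares: Ibarra 428,225.00; Chaudhri 214,112.50; Petrov 118,951.39; Bergstrom 95,161.11.
Held at cap: Chaudhri ($152,000); residual $704,450 reallocated over remaining profit-interest units 27.
Redistributed shares: Ibarra 469,633.33 → $469,625; Petrov 130,453.70 → $130,450; Bergstrom 104,362.96 → $104,375.

Ibarra: $469,625 | Chaudhri: $152,000 | Petrov: $130,450 | Bergstrom: $104,375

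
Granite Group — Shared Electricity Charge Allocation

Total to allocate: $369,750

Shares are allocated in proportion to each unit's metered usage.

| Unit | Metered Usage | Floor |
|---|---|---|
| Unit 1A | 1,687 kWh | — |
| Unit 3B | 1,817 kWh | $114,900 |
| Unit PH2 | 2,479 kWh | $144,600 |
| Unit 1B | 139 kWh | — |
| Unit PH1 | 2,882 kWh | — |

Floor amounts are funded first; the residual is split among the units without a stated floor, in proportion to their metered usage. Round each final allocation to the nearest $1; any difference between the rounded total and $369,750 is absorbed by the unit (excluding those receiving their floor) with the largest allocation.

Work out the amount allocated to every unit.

Minimums first: Unit 3B $114,900; Unit PH2 $144,600. Residual $110,250.
Residual split over remaining metered usage 4,708: Unit 1A 39,505.47 → $39,505; Unit 1B 3,255.04 → $3,255; Unit PH1 67,489.49 → $67,489.
Rounding difference +$1 applied to Unit PH1 → $67,490.

Unit 1A: $39,505 · Unit 3B: $114,900 · Unit PH2: $144,600 · Unit 1B: $3,255 · Unit PH1: $67,490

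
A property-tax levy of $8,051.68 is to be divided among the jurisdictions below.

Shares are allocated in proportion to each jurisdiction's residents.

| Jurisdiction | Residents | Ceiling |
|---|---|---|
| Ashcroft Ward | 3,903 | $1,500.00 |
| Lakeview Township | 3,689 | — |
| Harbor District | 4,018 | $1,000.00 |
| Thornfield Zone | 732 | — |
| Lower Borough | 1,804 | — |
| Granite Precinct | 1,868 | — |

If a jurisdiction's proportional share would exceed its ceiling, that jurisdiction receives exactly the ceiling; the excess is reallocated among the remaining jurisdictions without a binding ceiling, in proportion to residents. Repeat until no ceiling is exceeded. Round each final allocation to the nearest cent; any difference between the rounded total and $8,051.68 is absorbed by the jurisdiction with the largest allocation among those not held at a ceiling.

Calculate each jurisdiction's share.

Residents total: 16,014.
Pro-rata shares before constraints: Ashcroft Ward 1,962.3896; Lakeview Township 1,854.7925; Harbor District 2,020.2105; Thornfield Zone 368.0423; Lower Borough 907.0333; Granite Precinct 939.2118.
Cap binds for Ashcroft Ward ($1,500.00), Harbor District ($1,000.00); remaining pool $5,551.68 reallocated over remaining residents 8,093.
Remaining shares: Lakeview Township 2,530.6002 → $2,530.60; Thornfield Zone 502.1413 → $502.14; Lower Borough 1,237.5177 → $1,237.52; Granite Precinct 1,281.4208 → $1,281.42.

Ashcroft Ward: $1,500.00 | Lakeview Township: $2,530.60 | Harbor District: $1,000.00 | Thornfield Zone: $502.14 | Lower Borough: $1,237.52 | Granite Precinct: $1,281.42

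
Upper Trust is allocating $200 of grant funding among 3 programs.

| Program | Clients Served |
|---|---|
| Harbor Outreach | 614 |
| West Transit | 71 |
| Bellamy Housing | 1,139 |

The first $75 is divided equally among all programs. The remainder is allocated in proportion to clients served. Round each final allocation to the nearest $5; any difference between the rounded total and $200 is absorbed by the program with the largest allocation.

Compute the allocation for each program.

Equal tier: $75 ÷ 3 = $25 apiece.
Remainder $125 by clients served (total 1,824): Harbor Outreach 42.08 → $40; West Transit 4.87 → $5; Bellamy Housing 78.06 → $80.
Totals: Harbor Outreach $25 + $40 = $65; West Transit $25 + $5 = $30; Bellamy Housing $25 + $80 = $105.

Harbor Outreach: $65 | West Transit: $30 | Bellamy Housing: $105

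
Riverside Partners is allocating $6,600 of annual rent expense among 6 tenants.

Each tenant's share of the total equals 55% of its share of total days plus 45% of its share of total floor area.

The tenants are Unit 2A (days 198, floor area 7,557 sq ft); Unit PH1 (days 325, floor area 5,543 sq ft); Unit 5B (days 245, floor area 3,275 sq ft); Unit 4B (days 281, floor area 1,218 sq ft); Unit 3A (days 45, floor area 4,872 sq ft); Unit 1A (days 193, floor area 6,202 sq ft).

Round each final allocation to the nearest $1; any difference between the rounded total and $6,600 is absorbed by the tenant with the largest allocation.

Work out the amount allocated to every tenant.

Unit 2A: $1,341; Unit PH1: $1,491; Unit 5B: $1,030; Unit 4B: $919; Unit 3A: $632; Unit 1A: $1,187

Totals — days 1,287, floor area 28,667.
Composite weights (55% days + 45% floor area): Unit 2A 0.2032; Unit PH1 0.2259; Unit 5B 0.1561; Unit 4B 0.1392; Unit 3A 0.0957; Unit 1A 0.1798.
Raw shares: Unit 2A 1,341.39; Unit PH1 1,490.94; Unit 5B 1,030.33; Unit 4B 918.75; Unit 3A 631.68; Unit 1A 1,186.91.
Rounded to nearest $1: Unit 2A $1,341; Unit PH1 $1,491; Unit 5B $1,030; Unit 4B $919; Unit 3A $632; Unit 1A $1,187. Sum = $6,600.
Sum already equals the total — no adjustment.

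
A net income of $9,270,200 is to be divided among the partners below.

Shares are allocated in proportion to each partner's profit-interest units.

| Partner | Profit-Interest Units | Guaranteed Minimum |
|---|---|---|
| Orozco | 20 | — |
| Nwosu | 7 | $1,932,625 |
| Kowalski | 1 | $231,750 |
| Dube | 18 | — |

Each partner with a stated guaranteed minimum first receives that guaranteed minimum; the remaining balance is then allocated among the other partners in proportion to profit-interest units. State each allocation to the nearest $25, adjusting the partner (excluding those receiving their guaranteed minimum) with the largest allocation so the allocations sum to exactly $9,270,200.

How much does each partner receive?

Orozco: $3,739,900 | Nwosu: $1,932,625 | Kowalski: $231,750 | Dube: $3,365,925

Minimums first: Nwosu $1,932,625; Kowalski $231,750. Remaining pool $7,105,825.
Remaining pool split over remaining profit-interest units 38: Orozco 3,739,907.89 → $3,739,900; Dube 3,365,917.11 → $3,365,925.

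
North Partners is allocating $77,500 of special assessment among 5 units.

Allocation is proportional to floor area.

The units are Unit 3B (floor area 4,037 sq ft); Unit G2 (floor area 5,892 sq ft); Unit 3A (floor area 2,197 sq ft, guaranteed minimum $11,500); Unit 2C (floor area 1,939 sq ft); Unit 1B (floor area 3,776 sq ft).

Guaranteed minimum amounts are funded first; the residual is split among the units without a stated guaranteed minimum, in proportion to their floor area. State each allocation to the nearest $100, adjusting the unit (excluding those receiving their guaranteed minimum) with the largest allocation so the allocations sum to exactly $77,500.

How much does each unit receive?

Unit 3B: $17,000 | Unit G2: $24,900 | Unit 3A: $11,500 | Unit 2C: $8,200 | Unit 1B: $15,900

Fund the minimums — Unit 3A $11,500. Remaining pool $66,000.
Remaining pool split over remaining floor area 15,644: Unit 3B 17,031.58 → $17,000; Unit G2 24,857.58 → $24,900; Unit 2C 8,180.39 → $8,200; Unit 1B 15,930.45 → $15,900.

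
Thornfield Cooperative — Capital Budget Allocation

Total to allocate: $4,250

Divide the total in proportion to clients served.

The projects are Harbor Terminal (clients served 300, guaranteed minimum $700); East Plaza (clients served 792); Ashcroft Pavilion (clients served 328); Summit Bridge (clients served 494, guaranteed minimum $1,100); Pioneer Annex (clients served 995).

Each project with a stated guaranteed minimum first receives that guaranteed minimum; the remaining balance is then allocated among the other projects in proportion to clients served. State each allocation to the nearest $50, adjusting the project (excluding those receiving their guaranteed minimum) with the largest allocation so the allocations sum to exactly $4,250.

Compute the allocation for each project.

Guaranteed amounts: Harbor Terminal $700; Summit Bridge $1,100. Remaining pool $2,450.
Remaining pool split over remaining clients served 2,115: East Plaza 917.45 → $900; Ashcroft Pavilion 379.95 → $400; Pioneer Annex 1,152.60 → $1,150.

Harbor Terminal: $700; East Plaza: $900; Ashcroft Pavilion: $400; Summit Bridge: $1,100; Pioneer Annex: $1,150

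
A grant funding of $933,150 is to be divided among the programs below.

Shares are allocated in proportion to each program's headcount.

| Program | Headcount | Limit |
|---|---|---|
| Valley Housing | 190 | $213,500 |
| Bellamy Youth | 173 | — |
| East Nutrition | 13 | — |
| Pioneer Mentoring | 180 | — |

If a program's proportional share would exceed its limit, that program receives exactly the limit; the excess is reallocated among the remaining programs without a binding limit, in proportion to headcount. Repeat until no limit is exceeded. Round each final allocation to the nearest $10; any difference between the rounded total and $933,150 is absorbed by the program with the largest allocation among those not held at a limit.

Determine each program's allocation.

Valley Housing: $213,500; Bellamy Youth: $340,160; East Nutrition: $25,560; Pioneer Mentoring: $353,930

Headcount total: 556.
Pro-rata shares before constraints: Valley Housing 318,882.19; Bellamy Youth 290,350.63; East Nutrition 21,818.26; Pioneer Mentoring 302,098.92.
Cap binds for Valley Housing ($213,500); balance $719,650 reallocated over remaining headcount 366.
Shares after redistribution: Bellamy Youth 340,162.43 → $340,160; East Nutrition 25,561.34 → $25,560; Pioneer Mentoring 353,926.23 → $353,930.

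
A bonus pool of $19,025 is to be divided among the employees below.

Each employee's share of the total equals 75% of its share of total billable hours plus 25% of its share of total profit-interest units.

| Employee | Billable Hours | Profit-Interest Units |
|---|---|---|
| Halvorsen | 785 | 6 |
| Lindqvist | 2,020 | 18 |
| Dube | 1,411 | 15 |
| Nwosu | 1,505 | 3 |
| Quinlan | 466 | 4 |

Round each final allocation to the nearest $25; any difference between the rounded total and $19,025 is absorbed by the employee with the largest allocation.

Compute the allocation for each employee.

Halvorsen: $2,425; Lindqvist: $6,525; Dube: $4,800; Nwosu: $3,775; Quinlan: $1,500

Billable hours total 6,187; profit-interest units total 46.
Blended shares (75% billable hours + 25% profit-interest units): Halvorsen 0.1278; Lindqvist 0.3427; Dube 0.2526; Nwosu 0.1987; Quinlan 0.0782.
Raw shares: Halvorsen 2,430.78; Lindqvist 6,519.76; Dube 4,805.07; Nwosu 3,781.09; Quinlan 1,488.30.
At nearest $25: Halvorsen $2,425; Lindqvist $6,525; Dube $4,800; Nwosu $3,775; Quinlan $1,500. Sum = $19,025.
Sum already equals the total — no adjustment.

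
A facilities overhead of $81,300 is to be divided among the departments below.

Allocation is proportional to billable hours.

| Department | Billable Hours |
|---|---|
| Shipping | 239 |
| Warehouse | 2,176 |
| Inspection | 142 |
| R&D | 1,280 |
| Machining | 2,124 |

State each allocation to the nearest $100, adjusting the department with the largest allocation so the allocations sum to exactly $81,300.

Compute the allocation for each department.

Sum of billable hours: 5,961.
Unrounded shares: Shipping 239/5,961 × $81,300 = 3,259.64; Warehouse 2,176/5,961 × $81,300 = 29,677.71; Inspection 142/5,961 × $81,300 = 1,936.69; R&D 1,280/5,961 × $81,300 = 17,457.47; Machining 2,124/5,961 × $81,300 = 28,968.50.
After rounding ($100): Shipping $3,300; Warehouse $29,700; Inspection $1,900; R&D $17,500; Machining $29,000. Sum = $81,400.
Difference $81,300 − $81,400 = −$100 applied to largest allocation (Warehouse): Warehouse becomes $29,600.

Shipping: $3,300 · Warehouse: $29,600 · Inspection: $1,900 · R&D: $17,500 · Machining: $29,000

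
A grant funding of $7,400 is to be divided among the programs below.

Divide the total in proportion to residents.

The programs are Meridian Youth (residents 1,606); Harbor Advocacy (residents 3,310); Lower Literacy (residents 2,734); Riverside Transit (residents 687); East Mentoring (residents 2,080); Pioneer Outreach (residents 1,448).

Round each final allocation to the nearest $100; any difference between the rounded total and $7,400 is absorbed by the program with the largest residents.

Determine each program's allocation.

Residents total: 1,606 + 3,310 + 2,734 + 687 + 2,080 + 1,448 = 11,865.
Unrounded shares: Meridian Youth 1,001.64; Harbor Advocacy 2,064.39; Lower Literacy 1,705.15; Riverside Transit 428.47; East Mentoring 1,297.26; Pioneer Outreach 903.09.
After rounding ($100): Meridian Youth $1,000; Harbor Advocacy $2,100; Lower Literacy $1,700; Riverside Transit $400; East Mentoring $1,300; Pioneer Outreach $900. Sum = $7,400.
No rounding difference to absorb.

Meridian Youth: $1,000 · Harbor Advocacy: $2,100 · Lower Literacy: $1,700 · Riverside Transit: $400 · East Mentoring: $1,300 · Pioneer Outreach: $900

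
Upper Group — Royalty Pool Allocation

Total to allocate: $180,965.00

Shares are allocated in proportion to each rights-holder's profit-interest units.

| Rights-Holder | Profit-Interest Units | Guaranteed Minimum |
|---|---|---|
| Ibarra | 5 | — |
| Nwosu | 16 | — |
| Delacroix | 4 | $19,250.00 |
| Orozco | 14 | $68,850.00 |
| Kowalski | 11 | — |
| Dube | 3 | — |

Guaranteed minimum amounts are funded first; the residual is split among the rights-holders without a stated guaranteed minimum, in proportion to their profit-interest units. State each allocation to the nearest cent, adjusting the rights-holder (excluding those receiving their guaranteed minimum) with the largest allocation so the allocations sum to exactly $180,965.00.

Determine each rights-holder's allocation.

Minimums first: Delacroix $19,250.00; Orozco $68,850.00. Balance $92,865.00.
Balance split over remaining profit-interest units 35: Ibarra 13,266.4286 → $13,266.43; Nwosu 42,452.5714 → $42,452.57; Kowalski 29,186.1429 → $29,186.14; Dube 7,959.8571 → $7,959.86.

Ibarra: $13,266.43 | Nwosu: $42,452.57 | Delacroix: $19,250.00 | Orozco: $68,850.00 | Kowalski: $29,186.14 | Dube: $7,959.86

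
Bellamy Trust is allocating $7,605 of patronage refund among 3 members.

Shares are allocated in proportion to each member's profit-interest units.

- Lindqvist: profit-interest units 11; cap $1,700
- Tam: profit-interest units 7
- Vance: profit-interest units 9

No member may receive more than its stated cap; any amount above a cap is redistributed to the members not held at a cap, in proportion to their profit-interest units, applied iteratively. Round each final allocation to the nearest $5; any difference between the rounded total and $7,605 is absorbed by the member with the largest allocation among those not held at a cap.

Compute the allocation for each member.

Lindqvist: $1,700 · Tam: $2,585 · Vance: $3,320

Profit-interest units total: 27.
Pro-rata shares before constraints: Lindqvist 3,098.33; Tam 1,971.67; Vance 2,535.00.
Cap binds for Lindqvist ($1,700); balance $5,905 reallocated over remaining profit-interest units 16.
Remaining shares: Tam 2,583.44 → $2,585; Vance 3,321.56 → $3,320.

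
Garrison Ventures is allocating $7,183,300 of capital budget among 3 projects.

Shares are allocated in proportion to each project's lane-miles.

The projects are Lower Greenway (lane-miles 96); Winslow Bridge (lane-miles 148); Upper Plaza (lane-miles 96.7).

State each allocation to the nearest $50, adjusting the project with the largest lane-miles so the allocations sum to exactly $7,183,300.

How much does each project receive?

Lower Greenway: $2,024,050 · Winslow Bridge: $3,120,450 · Upper Plaza: $2,038,800

Total lane-miles = 340.7.
Raw shares: Lower Greenway 96/340.7 × $7,183,300 = 2,024,058.70; Winslow Bridge 148/340.7 × $7,183,300 = 3,120,423.83; Upper Plaza 96.7/340.7 × $7,183,300 = 2,038,817.46.
At nearest $50: Lower Greenway $2,024,050; Winslow Bridge $3,120,400; Upper Plaza $2,038,800. Sum = $7,183,250.
Difference $7,183,300 − $7,183,250 = +$50 applied to largest lane-miles (Winslow Bridge): Winslow Bridge becomes $3,120,450.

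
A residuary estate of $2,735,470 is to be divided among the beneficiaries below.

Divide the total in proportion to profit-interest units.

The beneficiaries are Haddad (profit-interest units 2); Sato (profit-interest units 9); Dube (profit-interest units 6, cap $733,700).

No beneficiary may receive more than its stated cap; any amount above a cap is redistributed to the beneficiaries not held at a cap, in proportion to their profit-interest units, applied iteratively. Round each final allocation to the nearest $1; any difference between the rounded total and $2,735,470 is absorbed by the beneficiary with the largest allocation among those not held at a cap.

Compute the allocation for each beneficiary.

Haddad: $363,958 | Sato: $1,637,812 | Dube: $733,700

Sum of profit-interest units: 17.
Unconstrained shares: Haddad 321,820.00; Sato 1,448,190.00; Dube 965,460.00.
Held at cap: Dube ($733,700); residual $2,001,770 reallocated over remaining profit-interest units 11.
Redistributed shares: Haddad 363,958.18 → $363,958; Sato 1,637,811.82 → $1,637,812.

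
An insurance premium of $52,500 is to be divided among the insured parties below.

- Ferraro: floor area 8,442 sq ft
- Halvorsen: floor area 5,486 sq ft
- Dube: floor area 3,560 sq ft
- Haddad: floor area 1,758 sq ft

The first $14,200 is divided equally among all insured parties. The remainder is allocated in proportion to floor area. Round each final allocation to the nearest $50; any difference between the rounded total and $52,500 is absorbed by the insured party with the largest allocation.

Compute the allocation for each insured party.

$14,200 shared equally gives $3,550 per insured party.
Remainder $38,300 by floor area (total 19,246): Ferraro 16,799.78 → $16,800; Halvorsen 10,917.27 → $10,900; Dube 7,084.49 → $7,100; Haddad 3,498.46 → $3,500.
Totals: Ferraro $3,550 + $16,800 = $20,350; Halvorsen $3,550 + $10,900 = $14,450; Dube $3,550 + $7,100 = $10,650; Haddad $3,550 + $3,500 = $7,050.

Ferraro: $20,350 · Halvorsen: $14,450 · Dube: $10,650 · Haddad: $7,050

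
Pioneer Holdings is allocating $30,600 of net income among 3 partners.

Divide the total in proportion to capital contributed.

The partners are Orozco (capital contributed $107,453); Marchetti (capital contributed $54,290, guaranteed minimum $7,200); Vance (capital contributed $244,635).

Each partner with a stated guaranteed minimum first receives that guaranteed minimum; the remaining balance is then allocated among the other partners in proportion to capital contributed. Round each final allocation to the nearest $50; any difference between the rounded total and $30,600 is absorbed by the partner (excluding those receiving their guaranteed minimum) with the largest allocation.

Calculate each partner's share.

Orozco: $7,150; Marchetti: $7,200; Vance: $16,250

Minimums first: Marchetti $7,200. Remaining pool $23,400.
Remaining pool split over remaining capital contributed 352,088: Orozco 7,141.40 → $7,150; Vance 16,258.60 → $16,250.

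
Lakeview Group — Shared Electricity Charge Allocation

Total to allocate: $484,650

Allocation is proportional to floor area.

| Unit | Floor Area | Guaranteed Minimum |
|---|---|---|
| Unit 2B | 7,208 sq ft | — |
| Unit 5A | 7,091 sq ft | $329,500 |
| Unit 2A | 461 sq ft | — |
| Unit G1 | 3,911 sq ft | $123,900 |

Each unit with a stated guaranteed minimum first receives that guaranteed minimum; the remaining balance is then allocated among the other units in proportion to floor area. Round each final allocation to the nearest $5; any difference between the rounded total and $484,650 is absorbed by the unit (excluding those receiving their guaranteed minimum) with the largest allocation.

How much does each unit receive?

Unit 2B: $29,370 · Unit 5A: $329,500 · Unit 2A: $1,880 · Unit G1: $123,900

Minimums first: Unit 5A $329,500; Unit G1 $123,900. Residual $31,250.
Residual split over remaining floor area 7,669: Unit 2B 29,371.50 → $29,370; Unit 2A 1,878.50 → $1,880.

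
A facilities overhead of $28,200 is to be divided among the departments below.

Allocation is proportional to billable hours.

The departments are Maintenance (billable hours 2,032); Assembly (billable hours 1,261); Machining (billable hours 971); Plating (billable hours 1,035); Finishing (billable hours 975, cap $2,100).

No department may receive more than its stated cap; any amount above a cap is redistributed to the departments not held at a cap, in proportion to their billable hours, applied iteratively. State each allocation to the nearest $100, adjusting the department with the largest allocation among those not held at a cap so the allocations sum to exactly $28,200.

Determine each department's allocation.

Billable hours total: 6,274.
Unconstrained shares: Maintenance 9,133.31; Assembly 5,667.87; Machining 4,364.39; Plating 4,652.06; Finishing 4,382.37.
Cap binds for Finishing ($2,100); residual $26,100 reallocated over remaining billable hours 5,299.
Remaining shares: Maintenance 10,008.53 → $10,000; Assembly 6,211.00 → $6,200; Machining 4,782.62 → $4,800; Plating 5,097.85 → $5,100.

Maintenance: $10,000 | Assembly: $6,200 | Machining: $4,800 | Plating: $5,100 | Finishing: $2,100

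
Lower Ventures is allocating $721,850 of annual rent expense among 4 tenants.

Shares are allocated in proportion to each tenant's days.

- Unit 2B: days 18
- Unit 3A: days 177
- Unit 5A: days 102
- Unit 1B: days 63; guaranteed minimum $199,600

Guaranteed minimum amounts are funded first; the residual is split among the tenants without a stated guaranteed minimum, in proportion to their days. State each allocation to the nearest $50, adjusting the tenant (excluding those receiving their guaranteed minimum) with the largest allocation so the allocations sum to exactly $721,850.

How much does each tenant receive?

Fund the minimums — Unit 1B $199,600. Balance $522,250.
Balance split over remaining days 297: Unit 2B 31,651.52 → $31,650; Unit 3A 311,239.90 → $311,250; Unit 5A 179,358.59 → $179,350.

Unit 2B: $31,650 · Unit 3A: $311,250 · Unit 5A: $179,350 · Unit 1B: $199,600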